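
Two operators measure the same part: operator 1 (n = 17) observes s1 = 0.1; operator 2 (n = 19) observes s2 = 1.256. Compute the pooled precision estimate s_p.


s_p = sqrt(((n1-1)*s1^2 + (n2-1)*s2^2) / (n1+n2-2))
numerator = (17-1)*0.1^2 + (19-1)*1.256^2 = 0.16 + 28.395648 = 28.555648
denominator = 17 + 19 - 2 = 34
s_p^2 = 28.555648 / 34 = 0.839872
s_p = sqrt(0.839872) = 0.9164

0.9164


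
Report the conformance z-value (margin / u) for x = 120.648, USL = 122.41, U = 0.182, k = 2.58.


u = U / k = 0.182 / 2.58 = 0.070542636
margin = |USL - x| = |122.41 - 120.648| = 1.762
z = margin / u = 1.762 / 0.070542636
z = 24.9778

24.9778


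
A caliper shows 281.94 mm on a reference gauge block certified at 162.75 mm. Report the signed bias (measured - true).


Systematic error = measured - true
= 281.94 - 162.75
= 119.1900

119.1900


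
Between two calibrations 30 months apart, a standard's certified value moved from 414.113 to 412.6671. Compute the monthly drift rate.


rate = (v2 - v1) / months
= (412.6671 - 414.113) / 30
= -1.4459 / 30
= -0.0482

-0.0482


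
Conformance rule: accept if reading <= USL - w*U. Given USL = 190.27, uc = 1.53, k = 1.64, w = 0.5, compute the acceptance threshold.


U = k * uc = 1.64 * 1.53 = 2.5092
guard band g = w * U = 0.5 * 2.5092 = 1.2546
AL = USL - g = 190.27 - 1.2546
AL = 189.0154

189.0154


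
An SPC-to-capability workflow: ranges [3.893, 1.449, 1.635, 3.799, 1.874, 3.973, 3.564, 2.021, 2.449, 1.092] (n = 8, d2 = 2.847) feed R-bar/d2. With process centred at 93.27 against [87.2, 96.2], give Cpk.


R_bar = (3.893 + 1.449 + 1.635 + 3.799 + 1.874 + 3.973 + 3.564 + 2.021 + 2.449 + 1.092) / 10 = 2.5749
sigma = R_bar / d2 = 2.5749 / 2.847 = 0.90442571
Cp = (USL - LSL)/(6*sigma) = (96.2 - 87.2)/(6*0.90442571) = 1.6585
Cpu = (96.2 - 93.27)/(3*0.90442571) = 1.0799
Cpl = (93.27 - 87.2)/(3*0.90442571) = 2.2371
Cpk = min(Cpu, Cpl) = 1.0799

1.0799


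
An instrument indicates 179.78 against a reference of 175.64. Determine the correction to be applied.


Correction = standard - reading
= 175.64 - 179.78
= -4.1400

-4.1400


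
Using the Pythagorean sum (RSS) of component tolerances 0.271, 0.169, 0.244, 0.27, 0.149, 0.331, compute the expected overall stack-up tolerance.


RSS = sqrt(0.271^2 + 0.169^2 + 0.244^2 + 0.27^2 + 0.149^2 + 0.331^2)
= sqrt(0.3662)
= 0.6051

0.6051


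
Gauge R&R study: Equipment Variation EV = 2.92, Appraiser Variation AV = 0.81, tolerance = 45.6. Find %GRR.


GRR = sqrt(EV^2 + AV^2) = sqrt(2.92^2 + 0.81^2) = 3.030264
%GRR = GRR / tol * 100 = 3.030264 / 45.6 * 100
%GRR = 6.6453

6.6453


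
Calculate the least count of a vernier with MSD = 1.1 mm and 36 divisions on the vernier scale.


LC = MSD / n_div
= 1.1 / 36
= 0.0306

0.0306


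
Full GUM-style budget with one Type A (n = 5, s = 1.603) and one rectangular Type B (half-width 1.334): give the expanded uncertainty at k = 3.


u_A = s / sqrt(n) = 1.603 / sqrt(5) = 0.71688339
u_B = half_width / sqrt(3) = 1.334 / sqrt(3) = 0.77018526
uc = sqrt(u_A^2 + u_B^2) = sqrt(0.71688339^2 + 0.77018526^2) = 1.0521916
U = k * uc = 3 * 1.0521916
U = 3.1566

3.1566


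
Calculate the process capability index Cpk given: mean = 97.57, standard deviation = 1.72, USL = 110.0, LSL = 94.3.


Cpu = (USL - mean) / (3*sigma) = (110.0 - 97.57) / (3*1.72) = 2.4089
Cpl = (mean - LSL) / (3*sigma) = (97.57 - 94.3) / (3*1.72) = 0.6337
Cpk = min(Cpu, Cpl) = 0.6337

0.6337


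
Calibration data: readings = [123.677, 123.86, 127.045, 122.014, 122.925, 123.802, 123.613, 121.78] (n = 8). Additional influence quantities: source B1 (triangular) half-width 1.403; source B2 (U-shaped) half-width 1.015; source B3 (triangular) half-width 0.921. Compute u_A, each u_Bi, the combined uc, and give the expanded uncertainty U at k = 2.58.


mean = (123.677 + 123.86 + 127.045 + 122.014 + 122.925 + 123.802 + 123.613 + 121.78) / 8 = 123.5895
s = sqrt(sum((x - mean)^2)/(n-1)) = 1.6153313
u_A = s / sqrt(n) = 1.6153313 / sqrt(8) = 0.57110586
u_B1 = 1.403 / sqrt(6) = 0.57277235
u_B2 = 1.015 / sqrt(2) = 0.71771338
u_B3 = 0.921 / sqrt(6) = 0.37599668
uc = sqrt(0.57110586^2 + 0.57277235^2 + 0.71771338^2 + 0.37599668^2) = 1.1448651
U = k * uc = 2.58 * 1.1448651
U = 2.9538

2.9538


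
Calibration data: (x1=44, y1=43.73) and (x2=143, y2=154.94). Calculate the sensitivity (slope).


slope = (y2 - y1) / (x2 - x1)
= (154.94 - 43.73) / (143 - 44)
= 111.2100 / 99
= 1.1233

1.1233


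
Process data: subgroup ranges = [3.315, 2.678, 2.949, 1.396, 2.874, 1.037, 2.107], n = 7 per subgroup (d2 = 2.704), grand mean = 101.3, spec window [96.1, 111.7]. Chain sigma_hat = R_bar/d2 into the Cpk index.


R_bar = (3.315 + 2.678 + 2.949 + 1.396 + 2.874 + 1.037 + 2.107) / 7 = 2.3365714
sigma = R_bar / d2 = 2.3365714 / 2.704 = 0.86411664
Cp = (USL - LSL)/(6*sigma) = (111.7 - 96.1)/(6*0.86411664) = 3.0089
Cpu = (111.7 - 101.3)/(3*0.86411664) = 4.0118
Cpl = (101.3 - 96.1)/(3*0.86411664) = 2.0059
Cpk = min(Cpu, Cpl) = 2.0059

2.0059


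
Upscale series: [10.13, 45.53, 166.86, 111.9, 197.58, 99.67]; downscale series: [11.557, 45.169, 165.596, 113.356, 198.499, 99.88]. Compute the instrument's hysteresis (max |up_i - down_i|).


|10.13 - 11.557| = 1.4270
|45.53 - 45.169| = 0.3610
|166.86 - 165.596| = 1.2640
|111.9 - 113.356| = 1.4560
|197.58 - 198.499| = 0.9190
|99.67 - 99.88| = 0.2100
hysteresis = max(diffs) = 1.4560

1.4560


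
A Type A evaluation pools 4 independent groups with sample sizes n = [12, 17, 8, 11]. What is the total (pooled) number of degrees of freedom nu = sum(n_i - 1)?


nu = sum_i (n_i - 1)
nu = ((12 - 1) + (17 - 1) + (8 - 1) + (11 - 1))
nu = 11 + 16 + 7 + 10
nu = 44

44


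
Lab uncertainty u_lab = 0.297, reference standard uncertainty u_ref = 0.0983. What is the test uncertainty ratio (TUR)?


TUR = u_lab / u_ref
= 0.297 / 0.0983
= 3.0214

3.0214


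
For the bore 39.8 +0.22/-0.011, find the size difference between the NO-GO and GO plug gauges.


GO = nominal - lower_tol (smallest hole = maximum material condition)
GO = 39.8 - 0.011 = 39.789
NO-GO = nominal + upper_tol (largest hole = least material condition)
NO-GO = 39.8 + 0.22 = 40.02
spread = NO-GO - GO = 40.02 - 39.789 = 0.2310

0.2310


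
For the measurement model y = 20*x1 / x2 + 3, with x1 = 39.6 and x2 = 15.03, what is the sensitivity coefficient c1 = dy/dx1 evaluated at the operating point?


y = 20*x1 / x2 + 3
dy/dx1 = 20/x2
Evaluate at x2 = 15.03: c1 = 20 / 15.03
c1 = 1.3307

1.3307


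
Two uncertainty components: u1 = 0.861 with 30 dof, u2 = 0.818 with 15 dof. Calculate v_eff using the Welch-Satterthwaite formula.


uc = sqrt(u1^2 + u2^2) = sqrt(0.861^2 + 0.818^2) = 1.1876216
v_eff = uc^4 / (u1^4/v1 + u2^4/v2)
= 1.1876216^4 / (0.861^4/30 + 0.818^4/15)
= 1.9893553 / 0.048167023
v_eff = 41.3012

41.3012


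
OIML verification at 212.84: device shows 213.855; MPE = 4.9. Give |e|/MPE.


e = indication - reference = 213.855 - 212.84 = 1.0150
|e| = 1.0150
ratio = |e| / MPE = 1.0150 / 4.9
ratio = 0.2071

0.2071


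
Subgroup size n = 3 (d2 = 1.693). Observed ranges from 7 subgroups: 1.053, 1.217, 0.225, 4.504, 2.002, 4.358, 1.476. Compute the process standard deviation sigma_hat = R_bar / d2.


R_bar = (1.053 + 1.217 + 0.225 + 4.504 + 2.002 + 4.358 + 1.476) / 7
R_bar = 14.835 / 7 = 2.1192857
sigma_hat = R_bar / d2 = 2.1192857 / 1.693 = 1.2518

1.2518


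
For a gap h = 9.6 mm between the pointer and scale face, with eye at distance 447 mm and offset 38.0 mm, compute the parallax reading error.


error = h * offset / d
= 9.6 * 38.0 / 447
= 0.8161

0.8161


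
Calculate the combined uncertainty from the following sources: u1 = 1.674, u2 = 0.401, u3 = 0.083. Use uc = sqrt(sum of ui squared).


uc = sqrt(1.674^2 + 0.401^2 + 0.083^2)
uc = sqrt(2.969966)
uc = 1.7234

1.7234


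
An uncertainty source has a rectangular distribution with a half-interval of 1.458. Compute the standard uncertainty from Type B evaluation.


u_B = half_width / sqrt(3)
u_B = 1.458 / 1.7320508
u_B = 0.8418

0.8418


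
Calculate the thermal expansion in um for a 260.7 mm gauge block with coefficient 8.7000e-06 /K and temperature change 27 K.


dL = L * alpha * dT
= 260.7 * 8.7000e-06 * 27
= 0.0612384 mm
dL_um = 0.0612384 * 1000 = 61.2384 um

61.2384


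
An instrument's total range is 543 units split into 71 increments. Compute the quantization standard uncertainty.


resolution = range / divisions
resolution = 543 / 71 = 7.6478873
u_res = resolution / (2*sqrt(3))
u_res = 7.6478873 / 3.4641016
u_res = 2.2078

2.2078


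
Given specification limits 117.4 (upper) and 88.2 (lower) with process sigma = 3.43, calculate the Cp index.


Cp = (USL - LSL) / (6 * sigma)
= (117.4 - 88.2) / (6 * 3.43)
= 29.2000 / 20.5800
= 1.4189

1.4189


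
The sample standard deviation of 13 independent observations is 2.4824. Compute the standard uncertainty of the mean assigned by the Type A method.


u_A = s / sqrt(n)
u_A = 2.4824 / sqrt(13)
u_A = 2.4824 / 3.6055513
u_A = 0.6885

0.6885


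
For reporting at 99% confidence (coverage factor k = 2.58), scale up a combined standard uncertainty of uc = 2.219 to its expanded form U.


U = k * uc
U = 2.58 * 2.219
U = 5.7250

5.7250


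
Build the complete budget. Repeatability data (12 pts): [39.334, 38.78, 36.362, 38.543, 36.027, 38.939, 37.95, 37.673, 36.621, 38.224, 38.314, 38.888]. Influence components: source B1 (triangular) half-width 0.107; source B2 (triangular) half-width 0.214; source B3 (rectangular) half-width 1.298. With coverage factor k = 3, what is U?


mean = (39.334 + 38.78 + 36.362 + 38.543 + 36.027 + 38.939 + 37.95 + 37.673 + 36.621 + 38.224 + 38.314 + 38.888) / 12 = 37.97125
s = sqrt(sum((x - mean)^2)/(n-1)) = 1.090403
u_A = s / sqrt(n) = 1.090403 / sqrt(12) = 0.31477223
u_B1 = 0.107 / sqrt(6) = 0.043682567
u_B2 = 0.214 / sqrt(6) = 0.087365134
u_B3 = 1.298 / sqrt(3) = 0.74940065
uc = sqrt(0.31477223^2 + 0.043682567^2 + 0.087365134^2 + 0.74940065^2) = 0.81867193
U = k * uc = 3 * 0.81867193
U = 2.4560

2.4560


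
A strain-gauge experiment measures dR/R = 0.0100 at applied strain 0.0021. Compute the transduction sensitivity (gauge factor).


GF = (dR/R) / epsilon
= 0.0100 / 0.0021
= 4.7619

4.7619


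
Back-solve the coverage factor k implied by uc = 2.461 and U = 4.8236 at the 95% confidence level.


k = U / uc
k = 4.8236 / 2.461
k = 1.96

1.96


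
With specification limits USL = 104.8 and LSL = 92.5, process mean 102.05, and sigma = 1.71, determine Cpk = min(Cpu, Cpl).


Cpu = (USL - mean) / (3*sigma) = (104.8 - 102.05) / (3*1.71) = 0.5361
Cpl = (mean - LSL) / (3*sigma) = (102.05 - 92.5) / (3*1.71) = 1.8616
Cpk = min(Cpu, Cpl) = 0.5361

0.5361


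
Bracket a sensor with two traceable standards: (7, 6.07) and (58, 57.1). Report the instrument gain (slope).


slope = (y2 - y1) / (x2 - x1)
= (57.1 - 6.07) / (58 - 7)
= 51.0300 / 51
= 1.0006

1.0006


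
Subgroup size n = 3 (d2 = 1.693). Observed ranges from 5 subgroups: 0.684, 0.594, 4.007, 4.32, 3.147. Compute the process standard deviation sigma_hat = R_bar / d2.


R_bar = (0.684 + 0.594 + 4.007 + 4.32 + 3.147) / 5
R_bar = 12.752 / 5 = 2.5504
sigma_hat = R_bar / d2 = 2.5504 / 1.693 = 1.5064

1.5064


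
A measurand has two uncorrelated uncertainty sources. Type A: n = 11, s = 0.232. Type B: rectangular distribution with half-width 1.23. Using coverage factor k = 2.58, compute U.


u_A = s / sqrt(n) = 0.232 / sqrt(11) = 0.069950632
u_B = half_width / sqrt(3) = 1.23 / sqrt(3) = 0.71014083
uc = sqrt(u_A^2 + u_B^2) = sqrt(0.069950632^2 + 0.71014083^2) = 0.71357767
U = k * uc = 2.58 * 0.71357767
U = 1.8410

1.8410


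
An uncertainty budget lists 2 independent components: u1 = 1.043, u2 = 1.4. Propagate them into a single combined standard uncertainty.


uc = sqrt(1.043^2 + 1.4^2)
uc = sqrt(3.047849)
uc = 1.7458

1.7458


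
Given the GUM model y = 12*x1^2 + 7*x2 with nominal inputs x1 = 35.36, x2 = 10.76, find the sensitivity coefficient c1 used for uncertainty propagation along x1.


y = 12*x1^2 + 7*x2
dy/dx1 = 2*12*x1
Evaluate at x1 = 35.36: c1 = 24 * 35.36
c1 = 848.6400

848.6400


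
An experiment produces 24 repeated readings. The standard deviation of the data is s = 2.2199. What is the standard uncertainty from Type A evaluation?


u_A = s / sqrt(n)
u_A = 2.2199 / sqrt(24)
u_A = 2.2199 / 4.8989795
u_A = 0.4531

0.4531


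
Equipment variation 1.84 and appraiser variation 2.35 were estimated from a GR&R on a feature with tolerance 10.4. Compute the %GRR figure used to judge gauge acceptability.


GRR = sqrt(EV^2 + AV^2) = sqrt(1.84^2 + 2.35^2) = 2.984644
%GRR = GRR / tol * 100 = 2.984644 / 10.4 * 100
%GRR = 28.6985

28.6985


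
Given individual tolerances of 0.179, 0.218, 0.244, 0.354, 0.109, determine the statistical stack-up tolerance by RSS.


RSS = sqrt(0.179^2 + 0.218^2 + 0.244^2 + 0.354^2 + 0.109^2)
= sqrt(0.276298)
= 0.5256

0.5256


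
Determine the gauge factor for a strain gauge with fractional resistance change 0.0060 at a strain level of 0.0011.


GF = (dR/R) / epsilon
= 0.0060 / 0.0011
= 5.4545

5.4545


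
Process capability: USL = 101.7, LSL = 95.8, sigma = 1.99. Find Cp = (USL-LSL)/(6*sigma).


Cp = (USL - LSL) / (6 * sigma)
= (101.7 - 95.8) / (6 * 1.99)
= 5.9000 / 11.9400
= 0.4941

0.4941


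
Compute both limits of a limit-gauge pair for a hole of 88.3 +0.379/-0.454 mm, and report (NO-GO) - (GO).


GO = nominal - lower_tol (smallest hole = maximum material condition)
GO = 88.3 - 0.454 = 87.846
NO-GO = nominal + upper_tol (largest hole = least material condition)
NO-GO = 88.3 + 0.379 = 88.679
spread = NO-GO - GO = 88.679 - 87.846 = 0.8330

0.8330


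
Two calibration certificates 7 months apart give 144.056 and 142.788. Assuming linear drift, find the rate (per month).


rate = (v2 - v1) / months
= (142.788 - 144.056) / 7
= -1.2680 / 7
= -0.1811

-0.1811


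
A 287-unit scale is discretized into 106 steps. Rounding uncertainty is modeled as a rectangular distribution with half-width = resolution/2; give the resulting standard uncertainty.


resolution = range / divisions
resolution = 287 / 106 = 2.7075472
u_res = resolution / (2*sqrt(3))
u_res = 2.7075472 / 3.4641016
u_res = 0.7816

0.7816


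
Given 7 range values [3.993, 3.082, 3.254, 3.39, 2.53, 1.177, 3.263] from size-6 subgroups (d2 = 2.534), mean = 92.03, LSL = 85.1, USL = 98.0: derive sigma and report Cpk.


R_bar = (3.993 + 3.082 + 3.254 + 3.39 + 2.53 + 1.177 + 3.263) / 7 = 2.9555714
sigma = R_bar / d2 = 2.9555714 / 2.534 = 1.166366
Cp = (USL - LSL)/(6*sigma) = (98.0 - 85.1)/(6*1.166366) = 1.8433
Cpu = (98.0 - 92.03)/(3*1.166366) = 1.7062
Cpl = (92.03 - 85.1)/(3*1.166366) = 1.9805
Cpk = min(Cpu, Cpl) = 1.7062

1.7062


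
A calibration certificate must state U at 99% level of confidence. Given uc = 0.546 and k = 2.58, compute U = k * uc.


U = k * uc
U = 2.58 * 0.546
U = 1.4087

1.4087


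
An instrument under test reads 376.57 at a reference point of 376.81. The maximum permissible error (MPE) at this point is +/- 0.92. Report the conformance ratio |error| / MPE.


e = indication - reference = 376.57 - 376.81 = -0.2400
|e| = 0.2400
ratio = |e| / MPE = 0.2400 / 0.92
ratio = 0.2609

0.2609


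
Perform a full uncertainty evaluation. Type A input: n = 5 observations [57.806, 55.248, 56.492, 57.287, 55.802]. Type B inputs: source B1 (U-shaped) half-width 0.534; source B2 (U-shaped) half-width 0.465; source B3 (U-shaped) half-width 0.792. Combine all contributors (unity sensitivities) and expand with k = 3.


mean = (57.806 + 55.248 + 56.492 + 57.287 + 55.802) / 5 = 56.527
s = sqrt(sum((x - mean)^2)/(n-1)) = 1.0459603
u_A = s / sqrt(n) = 1.0459603 / sqrt(5) = 0.46776767
u_B1 = 0.534 / sqrt(2) = 0.37759502
u_B2 = 0.465 / sqrt(2) = 0.32880465
u_B3 = 0.792 / sqrt(2) = 0.56002857
uc = sqrt(0.46776767^2 + 0.37759502^2 + 0.32880465^2 + 0.56002857^2) = 0.88494581
U = k * uc = 3 * 0.88494581
U = 2.6548

2.6548


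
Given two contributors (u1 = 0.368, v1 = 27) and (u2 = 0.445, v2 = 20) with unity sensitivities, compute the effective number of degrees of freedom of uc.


uc = sqrt(u1^2 + u2^2) = sqrt(0.368^2 + 0.445^2) = 0.57745043
v_eff = uc^4 / (u1^4/v1 + u2^4/v2)
= 0.57745043^4 / (0.368^4/27 + 0.445^4/20)
= 0.11118824 / 0.0026399417
v_eff = 42.1177

42.1177


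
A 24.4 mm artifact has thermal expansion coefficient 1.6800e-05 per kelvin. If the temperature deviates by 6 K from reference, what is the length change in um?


dL = L * alpha * dT
= 24.4 * 1.6800e-05 * 6
= 0.0024595 mm
dL_um = 0.0024595 * 1000 = 2.4595 um

2.4595


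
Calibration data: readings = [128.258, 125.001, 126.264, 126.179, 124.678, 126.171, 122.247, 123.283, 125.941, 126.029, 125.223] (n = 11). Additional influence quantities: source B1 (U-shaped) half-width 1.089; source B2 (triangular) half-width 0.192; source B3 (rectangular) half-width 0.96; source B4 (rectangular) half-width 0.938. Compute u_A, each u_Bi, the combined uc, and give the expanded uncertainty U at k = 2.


mean = (128.258 + 125.001 + 126.264 + 126.179 + 124.678 + 126.171 + 122.247 + 123.283 + 125.941 + 126.029 + 125.223) / 11 = 125.3885455
s = sqrt(sum((x - mean)^2)/(n-1)) = 1.6105196
u_A = s / sqrt(n) = 1.6105196 / sqrt(11) = 0.48558993
u_B1 = 1.089 / sqrt(2) = 0.77003928
u_B2 = 0.192 / sqrt(6) = 0.078383672
u_B3 = 0.96 / sqrt(3) = 0.55425626
u_B4 = 0.938 / sqrt(3) = 0.54155455
uc = sqrt(0.48558993^2 + 0.77003928^2 + 0.078383672^2 + 0.55425626^2 + 0.54155455^2) = 1.1980749
U = k * uc = 2 * 1.1980749
U = 2.3961

2.3961


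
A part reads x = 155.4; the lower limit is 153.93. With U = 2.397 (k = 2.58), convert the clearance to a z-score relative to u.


u = U / k = 2.397 / 2.58 = 0.92906977
margin = |LSL - x| = |153.93 - 155.4| = 1.47
z = margin / u = 1.47 / 0.92906977
z = 1.5822

1.5822


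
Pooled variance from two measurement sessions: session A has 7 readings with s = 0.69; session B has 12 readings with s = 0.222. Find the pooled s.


s_p = sqrt(((n1-1)*s1^2 + (n2-1)*s2^2) / (n1+n2-2))
numerator = (7-1)*0.69^2 + (12-1)*0.222^2 = 2.8566 + 0.542124 = 3.398724
denominator = 7 + 12 - 2 = 17
s_p^2 = 3.398724 / 17 = 0.19992494
s_p = sqrt(0.19992494) = 0.4471

0.4471


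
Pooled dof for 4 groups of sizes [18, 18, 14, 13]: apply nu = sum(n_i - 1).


nu = sum_i (n_i - 1)
nu = ((18 - 1) + (18 - 1) + (14 - 1) + (13 - 1))
nu = 17 + 17 + 13 + 12
nu = 59

59


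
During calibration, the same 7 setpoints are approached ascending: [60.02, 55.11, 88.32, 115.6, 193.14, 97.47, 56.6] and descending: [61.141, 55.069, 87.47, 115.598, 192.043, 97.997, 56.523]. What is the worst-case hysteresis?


|60.02 - 61.141| = 1.1210
|55.11 - 55.069| = 0.0410
|88.32 - 87.47| = 0.8500
|115.6 - 115.598| = 0.0020
|193.14 - 192.043| = 1.0970
|97.47 - 97.997| = 0.5270
|56.6 - 56.523| = 0.0770
hysteresis = max(diffs) = 1.1210

1.1210


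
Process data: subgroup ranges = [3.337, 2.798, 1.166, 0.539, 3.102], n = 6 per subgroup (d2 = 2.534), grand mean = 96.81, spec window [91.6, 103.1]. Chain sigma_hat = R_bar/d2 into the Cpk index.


R_bar = (3.337 + 2.798 + 1.166 + 0.539 + 3.102) / 5 = 2.1884
sigma = R_bar / d2 = 2.1884 / 2.534 = 0.86361484
Cp = (USL - LSL)/(6*sigma) = (103.1 - 91.6)/(6*0.86361484) = 2.2194
Cpu = (103.1 - 96.81)/(3*0.86361484) = 2.4278
Cpl = (96.81 - 91.6)/(3*0.86361484) = 2.0109
Cpk = min(Cpu, Cpl) = 2.0109

2.0109


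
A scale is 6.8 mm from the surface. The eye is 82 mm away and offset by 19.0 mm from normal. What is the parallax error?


error = h * offset / d
= 6.8 * 19.0 / 82
= 1.5756

1.5756


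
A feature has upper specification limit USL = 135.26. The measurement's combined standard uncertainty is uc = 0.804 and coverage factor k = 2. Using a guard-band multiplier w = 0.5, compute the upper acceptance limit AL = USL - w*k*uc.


U = k * uc = 2 * 0.804 = 1.608
guard band g = w * U = 0.5 * 1.608 = 0.804
AL = USL - g = 135.26 - 0.804
AL = 134.4560

134.4560


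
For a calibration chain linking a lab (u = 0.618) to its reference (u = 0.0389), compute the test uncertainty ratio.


TUR = u_lab / u_ref
= 0.618 / 0.0389
= 15.8869

15.8869


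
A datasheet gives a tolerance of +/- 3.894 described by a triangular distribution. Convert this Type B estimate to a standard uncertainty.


u_B = half_width / sqrt(6)
u_B = 3.894 / 2.4494897
u_B = 1.5897

1.5897


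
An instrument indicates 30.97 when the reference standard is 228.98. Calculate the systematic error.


Systematic error = measured - true
= 30.97 - 228.98
= -198.0100

-198.0100


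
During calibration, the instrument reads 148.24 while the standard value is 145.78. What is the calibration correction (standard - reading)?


Correction = standard - reading
= 145.78 - 148.24
= -2.4600

-2.4600


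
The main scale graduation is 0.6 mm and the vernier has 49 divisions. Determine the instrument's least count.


LC = MSD / n_div
= 0.6 / 49
= 0.0122

0.0122


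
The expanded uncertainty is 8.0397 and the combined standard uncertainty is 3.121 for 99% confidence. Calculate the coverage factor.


k = U / uc
k = 8.0397 / 3.121
k = 2.576

2.576


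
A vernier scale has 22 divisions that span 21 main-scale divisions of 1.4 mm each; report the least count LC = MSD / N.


LC = MSD / n_div
= 1.4 / 22
= 0.0636

0.0636


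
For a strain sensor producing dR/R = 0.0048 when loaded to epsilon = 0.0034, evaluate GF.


GF = (dR/R) / epsilon
= 0.0048 / 0.0034
= 1.4118

1.4118


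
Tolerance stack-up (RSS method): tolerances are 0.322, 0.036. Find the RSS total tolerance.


RSS = sqrt(0.322^2 + 0.036^2)
= sqrt(0.10498)
= 0.3240

0.3240


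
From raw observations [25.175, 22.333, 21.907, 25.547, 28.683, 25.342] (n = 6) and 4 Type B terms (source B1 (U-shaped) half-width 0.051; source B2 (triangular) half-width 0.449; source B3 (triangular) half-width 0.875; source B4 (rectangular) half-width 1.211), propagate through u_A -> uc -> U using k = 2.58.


mean = (25.175 + 22.333 + 21.907 + 25.547 + 28.683 + 25.342) / 6 = 24.83116667
s = sqrt(sum((x - mean)^2)/(n-1)) = 2.4706192
u_A = s / sqrt(n) = 2.4706192 / sqrt(6) = 1.0086261
u_B1 = 0.051 / sqrt(2) = 0.036062446
u_B2 = 0.449 / sqrt(6) = 0.18330348
u_B3 = 0.875 / sqrt(6) = 0.35721725
u_B4 = 1.211 / sqrt(3) = 0.69917118
uc = sqrt(1.0086261^2 + 0.036062446^2 + 0.18330348^2 + 0.35721725^2 + 0.69917118^2) = 1.2917708
U = k * uc = 2.58 * 1.2917708
U = 3.3328

3.3328


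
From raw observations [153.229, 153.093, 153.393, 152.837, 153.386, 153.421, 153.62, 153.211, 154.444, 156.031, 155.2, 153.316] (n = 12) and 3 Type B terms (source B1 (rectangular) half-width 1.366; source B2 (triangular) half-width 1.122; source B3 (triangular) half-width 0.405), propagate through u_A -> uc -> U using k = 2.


mean = (153.229 + 153.093 + 153.393 + 152.837 + 153.386 + 153.421 + 153.62 + 153.211 + 154.444 + 156.031 + 155.2 + 153.316) / 12 = 153.7650833
s = sqrt(sum((x - mean)^2)/(n-1)) = 0.96224118
u_A = s / sqrt(n) = 0.96224118 / sqrt(12) = 0.2777751
u_B1 = 1.366 / sqrt(3) = 0.78866047
u_B2 = 1.122 / sqrt(6) = 0.45805458
u_B3 = 0.405 / sqrt(6) = 0.16534056
uc = sqrt(0.2777751^2 + 0.78866047^2 + 0.45805458^2 + 0.16534056^2) = 0.96762381
U = k * uc = 2 * 0.96762381
U = 1.9352

1.9352


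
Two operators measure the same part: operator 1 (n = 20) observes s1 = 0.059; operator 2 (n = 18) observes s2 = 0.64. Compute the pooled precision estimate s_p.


s_p = sqrt(((n1-1)*s1^2 + (n2-1)*s2^2) / (n1+n2-2))
numerator = (20-1)*0.059^2 + (18-1)*0.64^2 = 0.066139 + 6.9632 = 7.029339
denominator = 20 + 18 - 2 = 36
s_p^2 = 7.029339 / 36 = 0.19525942
s_p = sqrt(0.19525942) = 0.4419

0.4419


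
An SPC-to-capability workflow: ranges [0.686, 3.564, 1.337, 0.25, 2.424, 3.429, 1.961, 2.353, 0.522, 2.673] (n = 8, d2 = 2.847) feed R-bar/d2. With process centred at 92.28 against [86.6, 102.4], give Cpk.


R_bar = (0.686 + 3.564 + 1.337 + 0.25 + 2.424 + 3.429 + 1.961 + 2.353 + 0.522 + 2.673) / 10 = 1.9199
sigma = R_bar / d2 = 1.9199 / 2.847 = 0.67435897
Cp = (USL - LSL)/(6*sigma) = (102.4 - 86.6)/(6*0.67435897) = 3.9049
Cpu = (102.4 - 92.28)/(3*0.67435897) = 5.0023
Cpl = (92.28 - 86.6)/(3*0.67435897) = 2.8076
Cpk = min(Cpu, Cpl) = 2.8076

2.8076


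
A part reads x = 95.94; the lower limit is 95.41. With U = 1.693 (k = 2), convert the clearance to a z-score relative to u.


u = U / k = 1.693 / 2 = 0.8465
margin = |LSL - x| = |95.41 - 95.94| = 0.53
z = margin / u = 0.53 / 0.8465
z = 0.6261

0.6261


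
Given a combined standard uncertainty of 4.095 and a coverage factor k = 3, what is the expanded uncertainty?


U = k * uc
U = 3 * 4.095
U = 12.2850

12.2850


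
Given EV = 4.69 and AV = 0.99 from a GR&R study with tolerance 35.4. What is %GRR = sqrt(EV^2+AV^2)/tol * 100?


GRR = sqrt(EV^2 + AV^2) = sqrt(4.69^2 + 0.99^2) = 4.7933496
%GRR = GRR / tol * 100 = 4.7933496 / 35.4 * 100
%GRR = 13.5405

13.5405


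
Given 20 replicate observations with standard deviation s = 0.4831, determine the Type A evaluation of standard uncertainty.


u_A = s / sqrt(n)
u_A = 0.4831 / sqrt(20)
u_A = 0.4831 / 4.472136
u_A = 0.1080

0.1080


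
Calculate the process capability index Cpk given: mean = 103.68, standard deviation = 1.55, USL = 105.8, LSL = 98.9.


Cpu = (USL - mean) / (3*sigma) = (105.8 - 103.68) / (3*1.55) = 0.4559
Cpl = (mean - LSL) / (3*sigma) = (103.68 - 98.9) / (3*1.55) = 1.0280
Cpk = min(Cpu, Cpl) = 0.4559

0.4559


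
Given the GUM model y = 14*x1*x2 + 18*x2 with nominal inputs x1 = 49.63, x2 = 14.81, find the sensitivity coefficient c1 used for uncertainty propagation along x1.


y = 14*x1*x2 + 18*x2
dy/dx1 = 14*x2
Evaluate at x2 = 14.81: c1 = 14 * 14.81
c1 = 207.3400

207.3400


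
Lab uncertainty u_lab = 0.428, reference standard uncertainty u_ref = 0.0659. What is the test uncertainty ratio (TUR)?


TUR = u_lab / u_ref
= 0.428 / 0.0659
= 6.4947

6.4947


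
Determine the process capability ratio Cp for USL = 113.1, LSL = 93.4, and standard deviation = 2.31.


Cp = (USL - LSL) / (6 * sigma)
= (113.1 - 93.4) / (6 * 2.31)
= 19.7000 / 13.8600
= 1.4214

1.4214


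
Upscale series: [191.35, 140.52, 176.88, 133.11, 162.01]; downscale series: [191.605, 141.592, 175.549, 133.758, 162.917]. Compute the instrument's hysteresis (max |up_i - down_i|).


|191.35 - 191.605| = 0.2550
|140.52 - 141.592| = 1.0720
|176.88 - 175.549| = 1.3310
|133.11 - 133.758| = 0.6480
|162.01 - 162.917| = 0.9070
hysteresis = max(diffs) = 1.3310

1.3310


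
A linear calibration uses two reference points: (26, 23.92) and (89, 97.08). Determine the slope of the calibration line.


slope = (y2 - y1) / (x2 - x1)
= (97.08 - 23.92) / (89 - 26)
= 73.1600 / 63
= 1.1613

1.1613


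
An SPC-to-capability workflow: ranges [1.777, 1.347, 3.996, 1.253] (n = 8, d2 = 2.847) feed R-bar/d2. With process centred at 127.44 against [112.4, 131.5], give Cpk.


R_bar = (1.777 + 1.347 + 3.996 + 1.253) / 4 = 2.09325
sigma = R_bar / d2 = 2.09325 / 2.847 = 0.73524763
Cp = (USL - LSL)/(6*sigma) = (131.5 - 112.4)/(6*0.73524763) = 4.3296
Cpu = (131.5 - 127.44)/(3*0.73524763) = 1.8406
Cpl = (127.44 - 112.4)/(3*0.73524763) = 6.8186
Cpk = min(Cpu, Cpl) = 1.8406

1.8406


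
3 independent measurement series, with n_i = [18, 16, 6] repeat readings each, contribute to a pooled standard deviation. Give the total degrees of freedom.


nu = sum_i (n_i - 1)
nu = ((18 - 1) + (16 - 1) + (6 - 1))
nu = 17 + 15 + 5
nu = 37

37


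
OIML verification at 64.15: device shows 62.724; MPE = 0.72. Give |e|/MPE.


e = indication - reference = 62.724 - 64.15 = -1.4260
|e| = 1.4260
ratio = |e| / MPE = 1.4260 / 0.72
ratio = 1.9806

1.9806


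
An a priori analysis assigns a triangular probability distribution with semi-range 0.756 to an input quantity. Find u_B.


u_B = half_width / sqrt(6)
u_B = 0.756 / 2.4494897
u_B = 0.3086

0.3086


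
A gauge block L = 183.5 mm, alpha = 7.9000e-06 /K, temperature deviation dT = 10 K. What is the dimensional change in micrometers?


dL = L * alpha * dT
= 183.5 * 7.9000e-06 * 10
= 0.0144965 mm
dL_um = 0.0144965 * 1000 = 14.4965 um

14.4965


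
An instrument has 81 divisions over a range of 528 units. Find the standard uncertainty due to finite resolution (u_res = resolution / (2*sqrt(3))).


resolution = range / divisions
resolution = 528 / 81 = 6.5185185
u_res = resolution / (2*sqrt(3))
u_res = 6.5185185 / 3.4641016
u_res = 1.8817

1.8817


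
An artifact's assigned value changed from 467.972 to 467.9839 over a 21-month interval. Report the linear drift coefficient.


rate = (v2 - v1) / months
= (467.9839 - 467.972) / 21
= 0.0119 / 21
= 5.6667e-04

5.6667e-04


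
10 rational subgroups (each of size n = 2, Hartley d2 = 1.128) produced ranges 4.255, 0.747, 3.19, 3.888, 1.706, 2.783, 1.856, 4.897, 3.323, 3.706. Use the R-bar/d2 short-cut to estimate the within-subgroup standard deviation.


R_bar = (4.255 + 0.747 + 3.19 + 3.888 + 1.706 + 2.783 + 1.856 + 4.897 + 3.323 + 3.706) / 10
R_bar = 30.351 / 10 = 3.0351
sigma_hat = R_bar / d2 = 3.0351 / 1.128 = 2.6907

2.6907


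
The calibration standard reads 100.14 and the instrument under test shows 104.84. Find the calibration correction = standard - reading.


Correction = standard - reading
= 100.14 - 104.84
= -4.7000

-4.7000


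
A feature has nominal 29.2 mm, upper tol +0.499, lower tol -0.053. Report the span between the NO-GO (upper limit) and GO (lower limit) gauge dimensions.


GO = nominal - lower_tol (smallest hole = maximum material condition)
GO = 29.2 - 0.053 = 29.147
NO-GO = nominal + upper_tol (largest hole = least material condition)
NO-GO = 29.2 + 0.499 = 29.699
spread = NO-GO - GO = 29.699 - 29.147 = 0.5520

0.5520


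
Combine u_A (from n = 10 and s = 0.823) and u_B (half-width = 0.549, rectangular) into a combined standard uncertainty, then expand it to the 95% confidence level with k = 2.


u_A = s / sqrt(n) = 0.823 / sqrt(10) = 0.26025545
u_B = half_width / sqrt(3) = 0.549 / sqrt(3) = 0.3169653
uc = sqrt(u_A^2 + u_B^2) = sqrt(0.26025545^2 + 0.3169653^2) = 0.41012181
U = k * uc = 2 * 0.41012181
U = 0.8202

0.8202


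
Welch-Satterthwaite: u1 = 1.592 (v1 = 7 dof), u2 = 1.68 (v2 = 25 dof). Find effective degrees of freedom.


uc = sqrt(u1^2 + u2^2) = sqrt(1.592^2 + 1.68^2) = 2.31449
v_eff = uc^4 / (u1^4/v1 + u2^4/v2)
= 2.31449^4 / (1.592^4/7 + 1.68^4/25)
= 28.695991 / 1.2362816
v_eff = 23.2115

23.2115


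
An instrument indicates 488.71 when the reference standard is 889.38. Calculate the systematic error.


Systematic error = measured - true
= 488.71 - 889.38
= -400.6700

-400.6700


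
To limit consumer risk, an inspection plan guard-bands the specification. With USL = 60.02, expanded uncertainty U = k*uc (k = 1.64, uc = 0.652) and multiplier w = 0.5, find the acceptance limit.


U = k * uc = 1.64 * 0.652 = 1.06928
guard band g = w * U = 0.5 * 1.06928 = 0.53464
AL = USL - g = 60.02 - 0.53464
AL = 59.4854

59.4854


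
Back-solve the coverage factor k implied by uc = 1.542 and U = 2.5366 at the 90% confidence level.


k = U / uc
k = 2.5366 / 1.542
k = 1.645

1.645


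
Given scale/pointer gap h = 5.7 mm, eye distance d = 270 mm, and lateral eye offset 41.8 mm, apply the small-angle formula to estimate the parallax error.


error = h * offset / d
= 5.7 * 41.8 / 270
= 0.8824

0.8824


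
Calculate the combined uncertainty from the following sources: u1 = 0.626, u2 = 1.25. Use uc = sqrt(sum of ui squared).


uc = sqrt(0.626^2 + 1.25^2)
uc = sqrt(1.954376)
uc = 1.3980

1.3980


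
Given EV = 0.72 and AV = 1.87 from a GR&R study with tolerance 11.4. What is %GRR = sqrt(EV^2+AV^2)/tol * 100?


GRR = sqrt(EV^2 + AV^2) = sqrt(0.72^2 + 1.87^2) = 2.0038213
%GRR = GRR / tol * 100 = 2.0038213 / 11.4 * 100
%GRR = 17.5774

17.5774


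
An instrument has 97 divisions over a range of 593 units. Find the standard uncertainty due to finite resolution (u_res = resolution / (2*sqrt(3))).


resolution = range / divisions
resolution = 593 / 97 = 6.1134021
u_res = resolution / (2*sqrt(3))
u_res = 6.1134021 / 3.4641016
u_res = 1.7648

1.7648


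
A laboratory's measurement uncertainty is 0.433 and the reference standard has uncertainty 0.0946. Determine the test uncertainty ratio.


TUR = u_lab / u_ref
= 0.433 / 0.0946
= 4.5772

4.5772


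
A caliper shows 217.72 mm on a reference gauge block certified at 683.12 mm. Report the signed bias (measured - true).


Systematic error = measured - true
= 217.72 - 683.12
= -465.4000

-465.4000


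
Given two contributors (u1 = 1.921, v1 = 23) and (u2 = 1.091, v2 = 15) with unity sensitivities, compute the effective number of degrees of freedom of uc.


uc = sqrt(u1^2 + u2^2) = sqrt(1.921^2 + 1.091^2) = 2.2091903
v_eff = uc^4 / (u1^4/v1 + u2^4/v2)
= 2.2091903^4 / (1.921^4/23 + 1.091^4/15)
= 23.819493 / 0.68653294
v_eff = 34.6953

34.6953


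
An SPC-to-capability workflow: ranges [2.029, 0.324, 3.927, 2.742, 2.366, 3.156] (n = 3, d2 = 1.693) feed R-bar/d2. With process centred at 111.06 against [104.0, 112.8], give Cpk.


R_bar = (2.029 + 0.324 + 3.927 + 2.742 + 2.366 + 3.156) / 6 = 2.424
sigma = R_bar / d2 = 2.424 / 1.693 = 1.4317779
Cp = (USL - LSL)/(6*sigma) = (112.8 - 104.0)/(6*1.4317779) = 1.0244
Cpu = (112.8 - 111.06)/(3*1.4317779) = 0.4051
Cpl = (111.06 - 104.0)/(3*1.4317779) = 1.6436
Cpk = min(Cpu, Cpl) = 0.4051

0.4051


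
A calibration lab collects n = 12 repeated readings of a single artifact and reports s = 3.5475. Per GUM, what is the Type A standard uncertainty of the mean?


u_A = s / sqrt(n)
u_A = 3.5475 / sqrt(12)
u_A = 3.5475 / 3.4641016
u_A = 1.0241

1.0241


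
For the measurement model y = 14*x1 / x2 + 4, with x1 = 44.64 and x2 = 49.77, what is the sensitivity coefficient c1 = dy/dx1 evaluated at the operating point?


y = 14*x1 / x2 + 4
dy/dx1 = 14/x2
Evaluate at x2 = 49.77: c1 = 14 / 49.77
c1 = 0.2813

0.2813


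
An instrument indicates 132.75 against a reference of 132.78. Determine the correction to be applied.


Correction = standard - reading
= 132.78 - 132.75
= 0.0300

0.0300


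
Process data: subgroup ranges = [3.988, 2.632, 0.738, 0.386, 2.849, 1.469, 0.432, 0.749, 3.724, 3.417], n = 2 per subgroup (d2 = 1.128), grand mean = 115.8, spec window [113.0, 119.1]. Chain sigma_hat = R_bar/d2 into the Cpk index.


R_bar = (3.988 + 2.632 + 0.738 + 0.386 + 2.849 + 1.469 + 0.432 + 0.749 + 3.724 + 3.417) / 10 = 2.0384
sigma = R_bar / d2 = 2.0384 / 1.128 = 1.8070922
Cp = (USL - LSL)/(6*sigma) = (119.1 - 113.0)/(6*1.8070922) = 0.5626
Cpu = (119.1 - 115.8)/(3*1.8070922) = 0.6087
Cpl = (115.8 - 113.0)/(3*1.8070922) = 0.5165
Cpk = min(Cpu, Cpl) = 0.5165

0.5165


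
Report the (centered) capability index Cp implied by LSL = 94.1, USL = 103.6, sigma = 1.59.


Cp = (USL - LSL) / (6 * sigma)
= (103.6 - 94.1) / (6 * 1.59)
= 9.5000 / 9.5400
= 0.9958

0.9958


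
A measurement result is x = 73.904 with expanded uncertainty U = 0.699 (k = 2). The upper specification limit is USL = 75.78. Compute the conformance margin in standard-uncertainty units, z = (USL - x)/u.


u = U / k = 0.699 / 2 = 0.3495
margin = |USL - x| = |75.78 - 73.904| = 1.876
z = margin / u = 1.876 / 0.3495
z = 5.3677

5.3677


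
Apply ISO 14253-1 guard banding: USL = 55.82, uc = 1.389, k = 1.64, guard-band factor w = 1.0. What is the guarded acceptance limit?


U = k * uc = 1.64 * 1.389 = 2.27796
guard band g = w * U = 1.0 * 2.27796 = 2.27796
AL = USL - g = 55.82 - 2.27796
AL = 53.5420

53.5420


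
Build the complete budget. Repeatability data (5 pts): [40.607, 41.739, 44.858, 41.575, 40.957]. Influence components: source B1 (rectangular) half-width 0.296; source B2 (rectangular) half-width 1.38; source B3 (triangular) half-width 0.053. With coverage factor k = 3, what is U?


mean = (40.607 + 41.739 + 44.858 + 41.575 + 40.957) / 5 = 41.9472
s = sqrt(sum((x - mean)^2)/(n-1)) = 1.690508
u_A = s / sqrt(n) = 1.690508 / sqrt(5) = 0.75601816
u_B1 = 0.296 / sqrt(3) = 0.17089568
u_B2 = 1.38 / sqrt(3) = 0.79674337
u_B3 = 0.053 / sqrt(6) = 0.021637159
uc = sqrt(0.75601816^2 + 0.17089568^2 + 0.79674337^2 + 0.021637159^2) = 1.111772
U = k * uc = 3 * 1.111772
U = 3.3353

3.3353


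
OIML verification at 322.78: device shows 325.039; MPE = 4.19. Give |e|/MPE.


e = indication - reference = 325.039 - 322.78 = 2.2590
|e| = 2.2590
ratio = |e| / MPE = 2.2590 / 4.19
ratio = 0.5391

0.5391


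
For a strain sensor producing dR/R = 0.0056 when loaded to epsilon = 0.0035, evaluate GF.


GF = (dR/R) / epsilon
= 0.0056 / 0.0035
= 1.6000

1.6000


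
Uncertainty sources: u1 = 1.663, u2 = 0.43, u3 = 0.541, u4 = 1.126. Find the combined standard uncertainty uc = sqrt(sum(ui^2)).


uc = sqrt(1.663^2 + 0.43^2 + 0.541^2 + 1.126^2)
uc = sqrt(4.511026)
uc = 2.1239

2.1239


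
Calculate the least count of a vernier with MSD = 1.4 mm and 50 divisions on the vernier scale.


LC = MSD / n_div
= 1.4 / 50
= 0.0280

0.0280


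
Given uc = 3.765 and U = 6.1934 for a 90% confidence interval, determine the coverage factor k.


k = U / uc
k = 6.1934 / 3.765
k = 1.645

1.645


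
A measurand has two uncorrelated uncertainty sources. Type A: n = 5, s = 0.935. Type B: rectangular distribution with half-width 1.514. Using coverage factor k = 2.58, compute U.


u_A = s / sqrt(n) = 0.935 / sqrt(5) = 0.41814471
u_B = half_width / sqrt(3) = 1.514 / sqrt(3) = 0.87410831
uc = sqrt(u_A^2 + u_B^2) = sqrt(0.41814471^2 + 0.87410831^2) = 0.96897386
U = k * uc = 2.58 * 0.96897386
U = 2.5000

2.5000


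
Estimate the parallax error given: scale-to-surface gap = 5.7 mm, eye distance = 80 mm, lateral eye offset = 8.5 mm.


error = h * offset / d
= 5.7 * 8.5 / 80
= 0.6056

0.6056


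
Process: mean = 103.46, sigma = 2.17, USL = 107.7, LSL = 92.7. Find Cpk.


Cpu = (USL - mean) / (3*sigma) = (107.7 - 103.46) / (3*2.17) = 0.6513
Cpl = (mean - LSL) / (3*sigma) = (103.46 - 92.7) / (3*2.17) = 1.6528
Cpk = min(Cpu, Cpl) = 0.6513

0.6513


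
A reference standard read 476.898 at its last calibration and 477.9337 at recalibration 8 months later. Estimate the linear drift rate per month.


rate = (v2 - v1) / months
= (477.9337 - 476.898) / 8
= 1.0357 / 8
= 0.1295

0.1295


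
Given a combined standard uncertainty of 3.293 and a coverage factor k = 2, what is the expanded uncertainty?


U = k * uc
U = 2 * 3.293
U = 6.5860

6.5860


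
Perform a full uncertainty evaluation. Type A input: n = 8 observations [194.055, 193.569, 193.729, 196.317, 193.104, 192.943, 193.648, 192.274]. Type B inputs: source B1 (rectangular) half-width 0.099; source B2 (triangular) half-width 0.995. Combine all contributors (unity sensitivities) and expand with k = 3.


mean = (194.055 + 193.569 + 193.729 + 196.317 + 193.104 + 192.943 + 193.648 + 192.274) / 8 = 193.704875
s = sqrt(sum((x - mean)^2)/(n-1)) = 1.1926544
u_A = s / sqrt(n) = 1.1926544 / sqrt(8) = 0.42166701
u_B1 = 0.099 / sqrt(3) = 0.057157677
u_B2 = 0.995 / sqrt(6) = 0.40620705
uc = sqrt(0.42166701^2 + 0.057157677^2 + 0.40620705^2) = 0.58828074
U = k * uc = 3 * 0.58828074
U = 1.7648

1.7648


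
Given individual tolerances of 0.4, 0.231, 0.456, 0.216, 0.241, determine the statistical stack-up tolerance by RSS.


RSS = sqrt(0.4^2 + 0.231^2 + 0.456^2 + 0.216^2 + 0.241^2)
= sqrt(0.526034)
= 0.7253

0.7253


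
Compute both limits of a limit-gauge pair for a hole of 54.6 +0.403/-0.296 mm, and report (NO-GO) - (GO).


GO = nominal - lower_tol (smallest hole = maximum material condition)
GO = 54.6 - 0.296 = 54.304
NO-GO = nominal + upper_tol (largest hole = least material condition)
NO-GO = 54.6 + 0.403 = 55.003
spread = NO-GO - GO = 55.003 - 54.304 = 0.6990

0.6990


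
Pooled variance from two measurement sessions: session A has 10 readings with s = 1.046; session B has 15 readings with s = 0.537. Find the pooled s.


s_p = sqrt(((n1-1)*s1^2 + (n2-1)*s2^2) / (n1+n2-2))
numerator = (10-1)*1.046^2 + (15-1)*0.537^2 = 9.847044 + 4.037166 = 13.88421
denominator = 10 + 15 - 2 = 23
s_p^2 = 13.88421 / 23 = 0.6036613
s_p = sqrt(0.6036613) = 0.7770

0.7770
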